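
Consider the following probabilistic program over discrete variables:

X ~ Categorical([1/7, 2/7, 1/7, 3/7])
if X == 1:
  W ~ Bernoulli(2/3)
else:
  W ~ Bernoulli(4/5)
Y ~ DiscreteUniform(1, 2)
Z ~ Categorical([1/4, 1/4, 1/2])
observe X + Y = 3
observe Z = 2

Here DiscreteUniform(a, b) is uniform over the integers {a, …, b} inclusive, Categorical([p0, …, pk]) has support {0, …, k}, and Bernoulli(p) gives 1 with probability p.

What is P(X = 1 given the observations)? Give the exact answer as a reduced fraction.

P(X = 1 | obs) = 2/3

Enumerate traces; 4 have nonzero weight after conditioning:
  (X=1, W=0, Y=2, Z=2) weight 1/42
  (X=1, W=1, Y=2, Z=2) weight 1/21
  (X=2, W=0, Y=1, Z=2) weight 1/140
  (X=2, W=1, Y=1, Z=2) weight 1/35
Group by X:
  weight(X=1) = 1/14
  weight(X=2) = 1/28
Total weight = 1/14 + 1/28 = 3/28
P(X=1 | obs) = 1/14 / 3/28 = 2/3
P(X=2 | obs) = 1/28 / 3/28 = 1/3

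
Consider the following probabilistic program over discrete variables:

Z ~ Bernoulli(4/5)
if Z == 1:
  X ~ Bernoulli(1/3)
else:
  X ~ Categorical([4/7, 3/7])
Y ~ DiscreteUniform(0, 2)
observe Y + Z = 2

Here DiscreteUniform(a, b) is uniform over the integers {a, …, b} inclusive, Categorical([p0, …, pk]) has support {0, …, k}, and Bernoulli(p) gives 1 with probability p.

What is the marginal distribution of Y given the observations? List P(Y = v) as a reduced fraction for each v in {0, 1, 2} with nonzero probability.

Enumerate traces; 4 have nonzero weight after conditioning:
  (Z=0, X=0, Y=2) weight 4/105
  (Z=0, X=1, Y=2) weight 1/35
  (Z=1, X=0, Y=1) weight 8/45
  (Z=1, X=1, Y=1) weight 4/45
Group by Y:
  weight(Y=1) = 4/15
  weight(Y=2) = 1/15
Total weight = 4/15 + 1/15 = 1/3
P(Y=1 | obs) = 4/15 / 1/3 = 4/5
P(Y=2 | obs) = 1/15 / 1/3 = 1/5

P(Y=1) = 4/5, P(Y=2) = 1/5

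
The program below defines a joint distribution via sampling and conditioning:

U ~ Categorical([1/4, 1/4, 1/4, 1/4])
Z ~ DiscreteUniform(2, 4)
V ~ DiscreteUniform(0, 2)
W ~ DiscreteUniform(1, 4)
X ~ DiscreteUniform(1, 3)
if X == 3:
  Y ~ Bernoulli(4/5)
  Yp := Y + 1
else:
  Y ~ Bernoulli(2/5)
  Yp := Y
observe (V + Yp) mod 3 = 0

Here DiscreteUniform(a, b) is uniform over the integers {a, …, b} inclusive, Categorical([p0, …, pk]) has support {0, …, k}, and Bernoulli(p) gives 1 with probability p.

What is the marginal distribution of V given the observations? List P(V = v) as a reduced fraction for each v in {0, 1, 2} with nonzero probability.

P(V=0) = 2/5, P(V=1) = 4/15, P(V=2) = 1/3

Enumerate traces; 288 have nonzero weight after conditioning:
  (U=0, Z=2, V=0, W=1, X=1, Y=0) weight 1/720
  (U=0, Z=2, V=0, W=1, X=2, Y=0) weight 1/720
  (U=0, Z=2, V=0, W=2, X=1, Y=0) weight 1/720
  (U=0, Z=2, V=0, W=2, X=2, Y=0) weight 1/720
  (U=0, Z=2, V=0, W=3, X=1, Y=0) weight 1/720
  (U=0, Z=2, V=0, W=3, X=2, Y=0) weight 1/720
  (U=0, Z=2, V=0, W=4, X=1, Y=0) weight 1/720
  (U=0, Z=2, V=0, W=4, X=2, Y=0) weight 1/720
  (U=0, Z=2, V=1, W=1, X=3, Y=1) weight 1/540
  (U=0, Z=2, V=2, W=1, X=1, Y=1) weight 1/1080
  … 278 more
Group by V:
  weight(V=0) = 2/15
  weight(V=1) = 4/45
  weight(V=2) = 1/9
Total weight = 2/15 + 4/45 + 1/9 = 1/3
P(V=0 | obs) = 2/15 / 1/3 = 2/5
P(V=1 | obs) = 4/45 / 1/3 = 4/15
P(V=2 | obs) = 1/9 / 1/3 = 1/3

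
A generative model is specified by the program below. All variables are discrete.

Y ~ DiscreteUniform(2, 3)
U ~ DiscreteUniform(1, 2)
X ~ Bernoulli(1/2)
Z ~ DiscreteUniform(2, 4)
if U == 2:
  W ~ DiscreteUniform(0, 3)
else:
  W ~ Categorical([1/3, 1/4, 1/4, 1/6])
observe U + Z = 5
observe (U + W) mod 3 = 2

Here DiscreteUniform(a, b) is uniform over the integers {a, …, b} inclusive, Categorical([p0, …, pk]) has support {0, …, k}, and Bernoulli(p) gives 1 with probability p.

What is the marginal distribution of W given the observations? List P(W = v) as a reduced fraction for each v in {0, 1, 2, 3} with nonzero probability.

P(W=0) = 1/3, P(W=1) = 1/3, P(W=3) = 1/3

Enumerate traces; 12 have nonzero weight after conditioning:
  (Y=2, U=1, X=0, Z=4, W=1) weight 1/96
  (Y=2, U=1, X=1, Z=4, W=1) weight 1/96
  (Y=2, U=2, X=0, Z=3, W=0) weight 1/96
  (Y=2, U=2, X=0, Z=3, W=3) weight 1/96
  (Y=2, U=2, X=1, Z=3, W=0) weight 1/96
  (Y=2, U=2, X=1, Z=3, W=3) weight 1/96
  (Y=3, U=1, X=0, Z=4, W=1) weight 1/96
  (Y=3, U=1, X=1, Z=4, W=1) weight 1/96
  … 4 more
Group by W:
  weight(W=0) = 1/24
  weight(W=1) = 1/24
  weight(W=3) = 1/24
Total weight = 1/24 + 1/24 + 1/24 = 1/8
P(W=0 | obs) = 1/24 / 1/8 = 1/3
P(W=1 | obs) = 1/24 / 1/8 = 1/3
P(W=3 | obs) = 1/24 / 1/8 = 1/3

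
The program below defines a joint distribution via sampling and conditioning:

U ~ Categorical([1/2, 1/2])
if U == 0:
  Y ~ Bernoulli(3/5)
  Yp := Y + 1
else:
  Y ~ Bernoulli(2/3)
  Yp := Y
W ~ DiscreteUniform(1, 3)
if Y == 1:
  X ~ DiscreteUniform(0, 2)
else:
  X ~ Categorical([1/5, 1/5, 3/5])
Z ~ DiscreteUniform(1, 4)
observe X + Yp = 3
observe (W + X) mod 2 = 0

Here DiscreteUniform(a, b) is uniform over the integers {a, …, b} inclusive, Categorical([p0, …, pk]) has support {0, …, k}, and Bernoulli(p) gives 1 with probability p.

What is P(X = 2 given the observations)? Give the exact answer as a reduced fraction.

Enumerate traces; 16 have nonzero weight after conditioning:
  (U=0, Y=0, W=2, X=2, Z=1) weight 1/100
  (U=0, Y=0, W=2, X=2, Z=2) weight 1/100
  (U=0, Y=0, W=2, X=2, Z=3) weight 1/100
  (U=0, Y=0, W=2, X=2, Z=4) weight 1/100
  (U=0, Y=1, W=1, X=1, Z=1) weight 1/120
  (U=0, Y=1, W=1, X=1, Z=2) weight 1/120
  (U=0, Y=1, W=1, X=1, Z=3) weight 1/120
  (U=0, Y=1, W=1, X=1, Z=4) weight 1/120
  … 8 more
Group by X:
  weight(X=1) = 1/15
  weight(X=2) = 52/675
Total weight = 1/15 + 52/675 = 97/675
P(X=1 | obs) = 1/15 / 97/675 = 45/97
P(X=2 | obs) = 52/675 / 97/675 = 52/97

P(X = 2 | obs) = 52/97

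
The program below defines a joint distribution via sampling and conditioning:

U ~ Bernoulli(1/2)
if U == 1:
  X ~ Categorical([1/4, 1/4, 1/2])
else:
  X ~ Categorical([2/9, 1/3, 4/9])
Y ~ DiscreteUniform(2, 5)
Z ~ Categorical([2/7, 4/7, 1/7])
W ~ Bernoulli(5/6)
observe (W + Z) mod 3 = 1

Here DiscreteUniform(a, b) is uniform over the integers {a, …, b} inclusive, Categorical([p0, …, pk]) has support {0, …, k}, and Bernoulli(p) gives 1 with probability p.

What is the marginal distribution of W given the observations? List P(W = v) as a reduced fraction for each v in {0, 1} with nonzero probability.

Enumerate traces; 48 have nonzero weight after conditioning:
  (U=0, X=0, Y=2, Z=0, W=1) weight 5/756
  (U=0, X=0, Y=2, Z=1, W=0) weight 1/378
  (U=0, X=0, Y=3, Z=0, W=1) weight 5/756
  (U=0, X=0, Y=3, Z=1, W=0) weight 1/378
  (U=0, X=0, Y=4, Z=0, W=1) weight 5/756
  (U=0, X=0, Y=4, Z=1, W=0) weight 1/378
  (U=0, X=0, Y=5, Z=0, W=1) weight 5/756
  (U=0, X=0, Y=5, Z=1, W=0) weight 1/378
  … 40 more
Group by W:
  weight(W=0) = 2/21
  weight(W=1) = 5/21
Total weight = 2/21 + 5/21 = 1/3
P(W=0 | obs) = 2/21 / 1/3 = 2/7
P(W=1 | obs) = 5/21 / 1/3 = 5/7

P(W=0) = 2/7, P(W=1) = 5/7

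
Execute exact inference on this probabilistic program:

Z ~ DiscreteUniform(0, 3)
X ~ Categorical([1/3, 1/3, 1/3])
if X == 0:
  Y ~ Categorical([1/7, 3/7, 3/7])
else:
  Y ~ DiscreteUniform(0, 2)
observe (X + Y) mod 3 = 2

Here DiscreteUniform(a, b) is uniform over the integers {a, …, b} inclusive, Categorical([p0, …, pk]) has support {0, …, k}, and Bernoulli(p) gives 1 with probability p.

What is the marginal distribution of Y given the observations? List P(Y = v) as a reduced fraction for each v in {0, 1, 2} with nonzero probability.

Enumerate traces; 12 have nonzero weight after conditioning:
  (Z=0, X=0, Y=2) weight 1/28
  (Z=0, X=1, Y=1) weight 1/36
  (Z=0, X=2, Y=0) weight 1/36
  (Z=1, X=0, Y=2) weight 1/28
  (Z=1, X=1, Y=1) weight 1/36
  (Z=1, X=2, Y=0) weight 1/36
  (Z=2, X=0, Y=2) weight 1/28
  (Z=2, X=1, Y=1) weight 1/36
  … 4 more
Group by Y:
  weight(Y=0) = 1/9
  weight(Y=1) = 1/9
  weight(Y=2) = 1/7
Total weight = 1/9 + 1/9 + 1/7 = 23/63
P(Y=0 | obs) = 1/9 / 23/63 = 7/23
P(Y=1 | obs) = 1/9 / 23/63 = 7/23
P(Y=2 | obs) = 1/7 / 23/63 = 9/23

P(Y=0) = 7/23, P(Y=1) = 7/23, P(Y=2) = 9/23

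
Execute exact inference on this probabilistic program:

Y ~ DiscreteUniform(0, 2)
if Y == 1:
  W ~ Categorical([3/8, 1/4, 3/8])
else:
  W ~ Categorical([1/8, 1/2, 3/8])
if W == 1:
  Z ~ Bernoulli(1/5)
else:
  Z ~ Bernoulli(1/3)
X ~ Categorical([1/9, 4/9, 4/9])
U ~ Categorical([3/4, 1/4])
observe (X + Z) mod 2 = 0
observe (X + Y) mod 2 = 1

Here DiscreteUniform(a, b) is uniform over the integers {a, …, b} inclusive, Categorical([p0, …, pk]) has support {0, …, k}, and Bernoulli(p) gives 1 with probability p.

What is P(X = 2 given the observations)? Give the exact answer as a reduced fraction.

Enumerate traces; 24 have nonzero weight after conditioning:
  (Y=0, W=0, Z=1, X=1, U=0) weight 1/216
  (Y=0, W=0, Z=1, X=1, U=1) weight 1/648
  (Y=0, W=1, Z=1, X=1, U=0) weight 1/90
  (Y=0, W=1, Z=1, X=1, U=1) weight 1/270
  (Y=0, W=2, Z=1, X=1, U=0) weight 1/72
  (Y=0, W=2, Z=1, X=1, U=1) weight 1/216
  (Y=1, W=0, Z=0, X=0, U=0) weight 1/144
  (Y=1, W=0, Z=0, X=0, U=1) weight 1/432
  (Y=1, W=0, Z=0, X=2, U=0) weight 1/36
  … 15 more
Group by X:
  weight(X=0) = 7/270
  weight(X=1) = 32/405
  weight(X=2) = 14/135
Total weight = 7/270 + 32/405 + 14/135 = 169/810
P(X=0 | obs) = 7/270 / 169/810 = 21/169
P(X=1 | obs) = 32/405 / 169/810 = 64/169
P(X=2 | obs) = 14/135 / 169/810 = 84/169

P(X = 2 | obs) = 84/169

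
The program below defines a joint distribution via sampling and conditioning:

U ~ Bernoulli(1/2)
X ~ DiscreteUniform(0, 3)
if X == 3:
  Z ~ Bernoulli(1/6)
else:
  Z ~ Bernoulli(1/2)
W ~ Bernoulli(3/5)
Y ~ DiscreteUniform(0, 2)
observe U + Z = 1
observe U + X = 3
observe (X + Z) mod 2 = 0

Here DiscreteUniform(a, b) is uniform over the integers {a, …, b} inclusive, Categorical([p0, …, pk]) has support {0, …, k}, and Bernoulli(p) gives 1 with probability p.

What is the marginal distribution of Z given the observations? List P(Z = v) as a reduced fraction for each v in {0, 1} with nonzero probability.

P(Z=0) = 3/4, P(Z=1) = 1/4

Enumerate traces; 12 have nonzero weight after conditioning:
  (U=0, X=3, Z=1, W=0, Y=0) weight 1/360
  (U=0, X=3, Z=1, W=0, Y=1) weight 1/360
  (U=0, X=3, Z=1, W=0, Y=2) weight 1/360
  (U=0, X=3, Z=1, W=1, Y=0) weight 1/240
  (U=0, X=3, Z=1, W=1, Y=1) weight 1/240
  (U=0, X=3, Z=1, W=1, Y=2) weight 1/240
  (U=1, X=2, Z=0, W=0, Y=0) weight 1/120
  (U=1, X=2, Z=0, W=0, Y=1) weight 1/120
  … 4 more
Group by Z:
  weight(Z=0) = 1/16
  weight(Z=1) = 1/48
Total weight = 1/16 + 1/48 = 1/12
P(Z=0 | obs) = 1/16 / 1/12 = 3/4
P(Z=1 | obs) = 1/48 / 1/12 = 1/4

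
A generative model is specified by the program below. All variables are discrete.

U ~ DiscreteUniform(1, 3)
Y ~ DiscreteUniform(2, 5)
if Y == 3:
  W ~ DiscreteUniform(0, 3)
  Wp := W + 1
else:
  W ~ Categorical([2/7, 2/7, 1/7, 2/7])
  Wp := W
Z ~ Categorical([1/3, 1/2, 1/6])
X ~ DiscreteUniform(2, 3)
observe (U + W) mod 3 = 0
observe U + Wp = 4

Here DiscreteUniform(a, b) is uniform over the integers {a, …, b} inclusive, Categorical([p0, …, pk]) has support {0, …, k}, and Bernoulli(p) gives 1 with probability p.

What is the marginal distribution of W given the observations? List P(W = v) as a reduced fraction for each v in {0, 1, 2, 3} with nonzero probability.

Enumerate traces; 18 have nonzero weight after conditioning:
  (U=1, Y=3, W=2, Z=0, X=2) weight 1/288
  (U=1, Y=3, W=2, Z=0, X=3) weight 1/288
  (U=1, Y=3, W=2, Z=1, X=2) weight 1/192
  (U=1, Y=3, W=2, Z=1, X=3) weight 1/192
  (U=1, Y=3, W=2, Z=2, X=2) weight 1/576
  (U=1, Y=3, W=2, Z=2, X=3) weight 1/576
  (U=2, Y=3, W=1, Z=0, X=2) weight 1/288
  (U=2, Y=3, W=1, Z=0, X=3) weight 1/288
  (U=3, Y=3, W=0, Z=0, X=2) weight 1/288
  … 9 more
Group by W:
  weight(W=0) = 1/48
  weight(W=1) = 1/48
  weight(W=2) = 1/48
Total weight = 1/48 + 1/48 + 1/48 = 1/16
P(W=0 | obs) = 1/48 / 1/16 = 1/3
P(W=1 | obs) = 1/48 / 1/16 = 1/3
P(W=2 | obs) = 1/48 / 1/16 = 1/3

P(W=0) = 1/3, P(W=1) = 1/3, P(W=2) = 1/3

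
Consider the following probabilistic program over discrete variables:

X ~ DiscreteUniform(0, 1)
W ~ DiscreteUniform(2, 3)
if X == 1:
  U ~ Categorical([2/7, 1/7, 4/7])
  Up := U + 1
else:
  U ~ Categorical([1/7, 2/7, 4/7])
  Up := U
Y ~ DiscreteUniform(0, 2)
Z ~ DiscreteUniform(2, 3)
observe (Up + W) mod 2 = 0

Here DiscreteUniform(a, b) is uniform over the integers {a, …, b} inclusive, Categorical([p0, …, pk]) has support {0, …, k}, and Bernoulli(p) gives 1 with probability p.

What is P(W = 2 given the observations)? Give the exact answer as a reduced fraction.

Enumerate traces; 36 have nonzero weight after conditioning:
  (X=0, W=2, U=0, Y=0, Z=2) weight 1/168
  (X=0, W=2, U=0, Y=0, Z=3) weight 1/168
  (X=0, W=2, U=0, Y=1, Z=2) weight 1/168
  (X=0, W=2, U=0, Y=1, Z=3) weight 1/168
  (X=0, W=2, U=0, Y=2, Z=2) weight 1/168
  (X=0, W=2, U=0, Y=2, Z=3) weight 1/168
  (X=0, W=2, U=2, Y=0, Z=2) weight 1/42
  (X=0, W=2, U=2, Y=0, Z=3) weight 1/42
  (X=0, W=3, U=1, Y=0, Z=2) weight 1/84
  … 27 more
Group by W:
  weight(W=2) = 3/14
  weight(W=3) = 2/7
Total weight = 3/14 + 2/7 = 1/2
P(W=2 | obs) = 3/14 / 1/2 = 3/7
P(W=3 | obs) = 2/7 / 1/2 = 4/7

P(W = 2 | obs) = 3/7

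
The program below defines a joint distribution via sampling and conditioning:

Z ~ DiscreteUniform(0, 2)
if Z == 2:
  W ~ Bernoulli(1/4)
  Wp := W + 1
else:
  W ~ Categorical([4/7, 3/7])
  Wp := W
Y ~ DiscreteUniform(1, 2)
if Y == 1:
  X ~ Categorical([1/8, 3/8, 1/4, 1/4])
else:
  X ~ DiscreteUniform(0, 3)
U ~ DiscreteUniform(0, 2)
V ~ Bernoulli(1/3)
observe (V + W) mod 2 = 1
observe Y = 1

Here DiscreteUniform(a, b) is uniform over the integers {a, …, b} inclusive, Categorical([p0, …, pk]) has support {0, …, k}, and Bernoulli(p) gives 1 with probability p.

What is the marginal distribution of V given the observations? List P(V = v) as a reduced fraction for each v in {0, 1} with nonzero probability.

P(V=0) = 62/115, P(V=1) = 53/115

Enumerate traces; 72 have nonzero weight after conditioning:
  (Z=0, W=0, Y=1, X=0, U=0, V=1) weight 1/756
  (Z=0, W=0, Y=1, X=0, U=1, V=1) weight 1/756
  (Z=0, W=0, Y=1, X=0, U=2, V=1) weight 1/756
  (Z=0, W=0, Y=1, X=1, U=0, V=1) weight 1/252
  (Z=0, W=0, Y=1, X=1, U=1, V=1) weight 1/252
  (Z=0, W=0, Y=1, X=1, U=2, V=1) weight 1/252
  (Z=0, W=0, Y=1, X=2, U=0, V=1) weight 1/378
  (Z=0, W=0, Y=1, X=2, U=1, V=1) weight 1/378
  (Z=0, W=1, Y=1, X=0, U=0, V=0) weight 1/504
  … 63 more
Group by V:
  weight(V=0) = 31/252
  weight(V=1) = 53/504
Total weight = 31/252 + 53/504 = 115/504
P(V=0 | obs) = 31/252 / 115/504 = 62/115
P(V=1 | obs) = 53/504 / 115/504 = 53/115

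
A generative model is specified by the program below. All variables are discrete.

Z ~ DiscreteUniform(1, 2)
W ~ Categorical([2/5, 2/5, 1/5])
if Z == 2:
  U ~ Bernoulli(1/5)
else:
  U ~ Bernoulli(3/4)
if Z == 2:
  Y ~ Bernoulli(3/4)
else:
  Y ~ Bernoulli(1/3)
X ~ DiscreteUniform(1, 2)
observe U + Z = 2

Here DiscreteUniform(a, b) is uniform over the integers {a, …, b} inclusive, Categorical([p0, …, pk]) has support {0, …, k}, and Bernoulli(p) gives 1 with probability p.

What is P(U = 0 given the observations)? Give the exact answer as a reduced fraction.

P(U = 0 | obs) = 16/31

Enumerate traces; 24 have nonzero weight after conditioning:
  (Z=1, W=0, U=1, Y=0, X=1) weight 1/20
  (Z=1, W=0, U=1, Y=0, X=2) weight 1/20
  (Z=1, W=0, U=1, Y=1, X=1) weight 1/40
  (Z=1, W=0, U=1, Y=1, X=2) weight 1/40
  (Z=1, W=1, U=1, Y=0, X=1) weight 1/20
  (Z=1, W=1, U=1, Y=0, X=2) weight 1/20
  (Z=1, W=1, U=1, Y=1, X=1) weight 1/40
  (Z=1, W=1, U=1, Y=1, X=2) weight 1/40
  (Z=2, W=0, U=0, Y=0, X=1) weight 1/50
  … 15 more
Group by U:
  weight(U=0) = 2/5
  weight(U=1) = 3/8
Total weight = 2/5 + 3/8 = 31/40
P(U=0 | obs) = 2/5 / 31/40 = 16/31
P(U=1 | obs) = 3/8 / 31/40 = 15/31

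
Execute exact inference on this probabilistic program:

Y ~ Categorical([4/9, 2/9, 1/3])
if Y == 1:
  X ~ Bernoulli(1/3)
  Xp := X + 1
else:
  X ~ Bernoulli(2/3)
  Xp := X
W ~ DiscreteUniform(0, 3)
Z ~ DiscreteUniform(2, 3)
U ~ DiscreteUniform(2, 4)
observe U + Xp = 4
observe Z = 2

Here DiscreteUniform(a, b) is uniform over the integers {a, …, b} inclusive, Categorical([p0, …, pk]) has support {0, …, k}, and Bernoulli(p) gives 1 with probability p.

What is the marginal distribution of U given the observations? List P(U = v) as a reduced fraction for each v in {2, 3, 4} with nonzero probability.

Enumerate traces; 24 have nonzero weight after conditioning:
  (Y=0, X=0, W=0, Z=2, U=4) weight 1/162
  (Y=0, X=0, W=1, Z=2, U=4) weight 1/162
  (Y=0, X=0, W=2, Z=2, U=4) weight 1/162
  (Y=0, X=0, W=3, Z=2, U=4) weight 1/162
  (Y=0, X=1, W=0, Z=2, U=3) weight 1/81
  (Y=0, X=1, W=1, Z=2, U=3) weight 1/81
  (Y=0, X=1, W=2, Z=2, U=3) weight 1/81
  (Y=0, X=1, W=3, Z=2, U=3) weight 1/81
  (Y=1, X=1, W=0, Z=2, U=2) weight 1/324
  … 15 more
Group by U:
  weight(U=2) = 1/81
  weight(U=3) = 1/9
  weight(U=4) = 7/162
Total weight = 1/81 + 1/9 + 7/162 = 1/6
P(U=2 | obs) = 1/81 / 1/6 = 2/27
P(U=3 | obs) = 1/9 / 1/6 = 2/3
P(U=4 | obs) = 7/162 / 1/6 = 7/27

P(U=2) = 2/27, P(U=3) = 2/3, P(U=4) = 7/27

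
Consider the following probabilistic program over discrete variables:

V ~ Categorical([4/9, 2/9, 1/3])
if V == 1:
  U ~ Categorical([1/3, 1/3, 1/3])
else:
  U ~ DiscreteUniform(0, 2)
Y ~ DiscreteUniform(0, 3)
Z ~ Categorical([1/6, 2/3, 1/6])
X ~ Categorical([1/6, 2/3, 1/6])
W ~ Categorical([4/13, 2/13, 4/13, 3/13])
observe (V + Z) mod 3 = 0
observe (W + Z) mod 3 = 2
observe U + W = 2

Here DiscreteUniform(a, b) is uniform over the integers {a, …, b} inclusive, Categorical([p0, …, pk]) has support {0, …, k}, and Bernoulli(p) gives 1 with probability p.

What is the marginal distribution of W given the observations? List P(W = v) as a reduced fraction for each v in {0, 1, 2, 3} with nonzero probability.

Enumerate traces; 36 have nonzero weight after conditioning:
  (V=0, U=0, Y=0, Z=0, X=0, W=2) weight 1/3159
  (V=0, U=0, Y=0, Z=0, X=1, W=2) weight 4/3159
  (V=0, U=0, Y=0, Z=0, X=2, W=2) weight 1/3159
  (V=0, U=0, Y=1, Z=0, X=0, W=2) weight 1/3159
  (V=0, U=0, Y=1, Z=0, X=1, W=2) weight 4/3159
  (V=0, U=0, Y=1, Z=0, X=2, W=2) weight 1/3159
  (V=0, U=0, Y=2, Z=0, X=0, W=2) weight 1/3159
  (V=0, U=0, Y=2, Z=0, X=1, W=2) weight 4/3159
  (V=1, U=2, Y=0, Z=2, X=0, W=0) weight 1/6318
  (V=2, U=1, Y=0, Z=1, X=0, W=1) weight 1/2106
  … 26 more
Group by W:
  weight(W=0) = 4/1053
  weight(W=1) = 4/351
  weight(W=2) = 8/1053
Total weight = 4/1053 + 4/351 + 8/1053 = 8/351
P(W=0 | obs) = 4/1053 / 8/351 = 1/6
P(W=1 | obs) = 4/351 / 8/351 = 1/2
P(W=2 | obs) = 8/1053 / 8/351 = 1/3

P(W=0) = 1/6, P(W=1) = 1/2, P(W=2) = 1/3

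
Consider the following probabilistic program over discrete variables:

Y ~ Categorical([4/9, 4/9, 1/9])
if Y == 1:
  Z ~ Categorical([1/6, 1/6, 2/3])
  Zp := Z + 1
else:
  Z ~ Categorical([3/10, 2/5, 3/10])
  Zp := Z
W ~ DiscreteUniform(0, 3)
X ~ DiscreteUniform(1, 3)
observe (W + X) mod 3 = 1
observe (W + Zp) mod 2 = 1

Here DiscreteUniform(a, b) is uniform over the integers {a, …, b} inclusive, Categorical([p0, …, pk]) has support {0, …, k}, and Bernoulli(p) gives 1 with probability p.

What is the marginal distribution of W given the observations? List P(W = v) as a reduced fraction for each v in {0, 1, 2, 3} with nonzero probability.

Enumerate traces; 18 have nonzero weight after conditioning:
  (Y=0, Z=0, W=1, X=3) weight 1/90
  (Y=0, Z=0, W=3, X=1) weight 1/90
  (Y=0, Z=1, W=0, X=1) weight 2/135
  (Y=0, Z=1, W=2, X=2) weight 2/135
  (Y=0, Z=2, W=1, X=3) weight 1/90
  (Y=0, Z=2, W=3, X=1) weight 1/90
  (Y=1, Z=0, W=0, X=1) weight 1/162
  (Y=1, Z=0, W=2, X=2) weight 1/162
  … 10 more
Group by W:
  weight(W=0) = 4/81
  weight(W=1) = 11/324
  weight(W=2) = 4/81
  weight(W=3) = 11/324
Total weight = 4/81 + 11/324 + 4/81 + 11/324 = 1/6
P(W=0 | obs) = 4/81 / 1/6 = 8/27
P(W=1 | obs) = 11/324 / 1/6 = 11/54
P(W=2 | obs) = 4/81 / 1/6 = 8/27
P(W=3 | obs) = 11/324 / 1/6 = 11/54

P(W=0) = 8/27, P(W=1) = 11/54, P(W=2) = 8/27, P(W=3) = 11/54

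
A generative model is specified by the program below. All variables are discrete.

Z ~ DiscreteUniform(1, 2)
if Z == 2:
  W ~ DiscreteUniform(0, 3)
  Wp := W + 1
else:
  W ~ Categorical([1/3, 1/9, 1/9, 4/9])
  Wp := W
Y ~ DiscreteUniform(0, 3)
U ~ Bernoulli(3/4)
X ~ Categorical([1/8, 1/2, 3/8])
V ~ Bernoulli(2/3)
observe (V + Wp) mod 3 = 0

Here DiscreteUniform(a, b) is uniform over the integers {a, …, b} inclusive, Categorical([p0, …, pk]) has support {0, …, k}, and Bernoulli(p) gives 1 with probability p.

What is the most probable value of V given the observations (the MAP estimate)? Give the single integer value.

Enumerate traces; 120 have nonzero weight after conditioning:
  (Z=1, W=0, Y=0, U=0, X=0, V=0) weight 1/2304
  (Z=1, W=0, Y=0, U=0, X=1, V=0) weight 1/576
  (Z=1, W=0, Y=0, U=0, X=2, V=0) weight 1/768
  (Z=1, W=0, Y=0, U=1, X=0, V=0) weight 1/768
  (Z=1, W=0, Y=0, U=1, X=1, V=0) weight 1/192
  (Z=1, W=0, Y=0, U=1, X=2, V=0) weight 1/256
  (Z=1, W=0, Y=1, U=0, X=0, V=0) weight 1/2304
  (Z=1, W=0, Y=1, U=0, X=1, V=0) weight 1/576
  (Z=1, W=2, Y=0, U=0, X=0, V=1) weight 1/3456
  … 111 more
Group by V:
  weight(V=0) = 37/216
  weight(V=1) = 13/108
Total weight = 37/216 + 13/108 = 7/24
P(V=0 | obs) = 37/216 / 7/24 = 37/63
P(V=1 | obs) = 13/108 / 7/24 = 26/63
argmax = 0

argmax_v P(V = v | obs) = 0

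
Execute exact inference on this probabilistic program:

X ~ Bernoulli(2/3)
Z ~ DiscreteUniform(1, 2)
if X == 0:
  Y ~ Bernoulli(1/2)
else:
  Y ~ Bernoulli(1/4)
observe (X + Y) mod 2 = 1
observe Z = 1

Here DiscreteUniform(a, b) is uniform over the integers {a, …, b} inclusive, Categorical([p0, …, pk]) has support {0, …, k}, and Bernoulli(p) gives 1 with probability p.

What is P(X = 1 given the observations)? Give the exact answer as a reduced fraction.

Enumerate traces; 2 have nonzero weight after conditioning:
  (X=0, Z=1, Y=1) weight 1/12
  (X=1, Z=1, Y=0) weight 1/4
Group by X:
  weight(X=0) = 1/12
  weight(X=1) = 1/4
Total weight = 1/12 + 1/4 = 1/3
P(X=0 | obs) = 1/12 / 1/3 = 1/4
P(X=1 | obs) = 1/4 / 1/3 = 3/4

P(X = 1 | obs) = 3/4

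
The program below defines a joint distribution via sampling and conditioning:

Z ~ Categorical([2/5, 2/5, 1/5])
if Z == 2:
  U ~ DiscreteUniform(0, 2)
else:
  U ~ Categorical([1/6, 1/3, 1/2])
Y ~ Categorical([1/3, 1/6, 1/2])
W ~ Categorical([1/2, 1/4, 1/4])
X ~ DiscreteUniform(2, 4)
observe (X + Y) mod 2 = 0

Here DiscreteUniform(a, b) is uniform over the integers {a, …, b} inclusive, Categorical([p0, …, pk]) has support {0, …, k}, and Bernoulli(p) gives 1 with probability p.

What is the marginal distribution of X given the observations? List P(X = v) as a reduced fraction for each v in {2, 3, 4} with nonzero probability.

P(X=2) = 5/11, P(X=3) = 1/11, P(X=4) = 5/11

Enumerate traces; 135 have nonzero weight after conditioning:
  (Z=0, U=0, Y=0, W=0, X=2) weight 1/270
  (Z=0, U=0, Y=0, W=0, X=4) weight 1/270
  (Z=0, U=0, Y=0, W=1, X=2) weight 1/540
  (Z=0, U=0, Y=0, W=1, X=4) weight 1/540
  (Z=0, U=0, Y=0, W=2, X=2) weight 1/540
  (Z=0, U=0, Y=0, W=2, X=4) weight 1/540
  (Z=0, U=0, Y=1, W=0, X=3) weight 1/540
  (Z=0, U=0, Y=1, W=1, X=3) weight 1/1080
  … 127 more
Group by X:
  weight(X=2) = 5/18
  weight(X=3) = 1/18
  weight(X=4) = 5/18
Total weight = 5/18 + 1/18 + 5/18 = 11/18
P(X=2 | obs) = 5/18 / 11/18 = 5/11
P(X=3 | obs) = 1/18 / 11/18 = 1/11
P(X=4 | obs) = 5/18 / 11/18 = 5/11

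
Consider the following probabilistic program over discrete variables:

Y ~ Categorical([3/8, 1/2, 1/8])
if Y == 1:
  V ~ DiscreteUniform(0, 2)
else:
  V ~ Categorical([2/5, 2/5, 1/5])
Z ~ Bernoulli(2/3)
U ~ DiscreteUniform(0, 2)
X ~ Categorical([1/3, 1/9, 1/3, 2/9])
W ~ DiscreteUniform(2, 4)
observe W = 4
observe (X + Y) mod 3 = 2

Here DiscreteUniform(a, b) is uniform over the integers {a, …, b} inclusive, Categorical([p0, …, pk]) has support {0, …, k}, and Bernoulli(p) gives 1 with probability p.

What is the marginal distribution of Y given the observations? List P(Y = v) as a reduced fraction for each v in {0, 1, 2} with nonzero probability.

P(Y=0) = 1/2, P(Y=1) = 2/9, P(Y=2) = 5/18

Enumerate traces; 72 have nonzero weight after conditioning:
  (Y=0, V=0, Z=0, U=0, X=2, W=4) weight 1/540
  (Y=0, V=0, Z=0, U=1, X=2, W=4) weight 1/540
  (Y=0, V=0, Z=0, U=2, X=2, W=4) weight 1/540
  (Y=0, V=0, Z=1, U=0, X=2, W=4) weight 1/270
  (Y=0, V=0, Z=1, U=1, X=2, W=4) weight 1/270
  (Y=0, V=0, Z=1, U=2, X=2, W=4) weight 1/270
  (Y=0, V=1, Z=0, U=0, X=2, W=4) weight 1/540
  (Y=0, V=1, Z=0, U=1, X=2, W=4) weight 1/540
  (Y=1, V=0, Z=0, U=0, X=1, W=4) weight 1/1458
  (Y=2, V=0, Z=0, U=0, X=0, W=4) weight 1/1620
  … 62 more
Group by Y:
  weight(Y=0) = 1/24
  weight(Y=1) = 1/54
  weight(Y=2) = 5/216
Total weight = 1/24 + 1/54 + 5/216 = 1/12
P(Y=0 | obs) = 1/24 / 1/12 = 1/2
P(Y=1 | obs) = 1/54 / 1/12 = 2/9
P(Y=2 | obs) = 5/216 / 1/12 = 5/18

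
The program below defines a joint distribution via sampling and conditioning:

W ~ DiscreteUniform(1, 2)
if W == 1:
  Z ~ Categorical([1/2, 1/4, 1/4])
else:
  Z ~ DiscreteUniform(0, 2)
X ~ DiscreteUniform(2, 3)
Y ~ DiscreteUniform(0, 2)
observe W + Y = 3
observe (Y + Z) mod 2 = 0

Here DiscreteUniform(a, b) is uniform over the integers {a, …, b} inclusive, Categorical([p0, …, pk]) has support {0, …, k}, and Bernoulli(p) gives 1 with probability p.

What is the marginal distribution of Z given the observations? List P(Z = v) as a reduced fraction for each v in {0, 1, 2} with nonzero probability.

Enumerate traces; 6 have nonzero weight after conditioning:
  (W=1, Z=0, X=2, Y=2) weight 1/24
  (W=1, Z=0, X=3, Y=2) weight 1/24
  (W=1, Z=2, X=2, Y=2) weight 1/48
  (W=1, Z=2, X=3, Y=2) weight 1/48
  (W=2, Z=1, X=2, Y=1) weight 1/36
  (W=2, Z=1, X=3, Y=1) weight 1/36
Group by Z:
  weight(Z=0) = 1/12
  weight(Z=1) = 1/18
  weight(Z=2) = 1/24
Total weight = 1/12 + 1/18 + 1/24 = 13/72
P(Z=0 | obs) = 1/12 / 13/72 = 6/13
P(Z=1 | obs) = 1/18 / 13/72 = 4/13
P(Z=2 | obs) = 1/24 / 13/72 = 3/13

P(Z=0) = 6/13, P(Z=1) = 4/13, P(Z=2) = 3/13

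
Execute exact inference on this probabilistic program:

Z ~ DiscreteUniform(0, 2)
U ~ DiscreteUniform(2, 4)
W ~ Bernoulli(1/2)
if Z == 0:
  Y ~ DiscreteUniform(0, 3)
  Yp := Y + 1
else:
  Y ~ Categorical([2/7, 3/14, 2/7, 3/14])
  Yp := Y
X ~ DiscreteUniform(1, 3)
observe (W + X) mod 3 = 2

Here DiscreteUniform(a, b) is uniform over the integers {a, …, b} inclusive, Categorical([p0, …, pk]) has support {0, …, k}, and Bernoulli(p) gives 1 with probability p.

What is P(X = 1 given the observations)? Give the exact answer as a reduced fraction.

Enumerate traces; 72 have nonzero weight after conditioning:
  (Z=0, U=2, W=0, Y=0, X=2) weight 1/216
  (Z=0, U=2, W=0, Y=1, X=2) weight 1/216
  (Z=0, U=2, W=0, Y=2, X=2) weight 1/216
  (Z=0, U=2, W=0, Y=3, X=2) weight 1/216
  (Z=0, U=2, W=1, Y=0, X=1) weight 1/216
  (Z=0, U=2, W=1, Y=1, X=1) weight 1/216
  (Z=0, U=2, W=1, Y=2, X=1) weight 1/216
  (Z=0, U=2, W=1, Y=3, X=1) weight 1/216
  … 64 more
Group by X:
  weight(X=1) = 1/6
  weight(X=2) = 1/6
Total weight = 1/6 + 1/6 = 1/3
P(X=1 | obs) = 1/6 / 1/3 = 1/2
P(X=2 | obs) = 1/6 / 1/3 = 1/2

P(X = 1 | obs) = 1/2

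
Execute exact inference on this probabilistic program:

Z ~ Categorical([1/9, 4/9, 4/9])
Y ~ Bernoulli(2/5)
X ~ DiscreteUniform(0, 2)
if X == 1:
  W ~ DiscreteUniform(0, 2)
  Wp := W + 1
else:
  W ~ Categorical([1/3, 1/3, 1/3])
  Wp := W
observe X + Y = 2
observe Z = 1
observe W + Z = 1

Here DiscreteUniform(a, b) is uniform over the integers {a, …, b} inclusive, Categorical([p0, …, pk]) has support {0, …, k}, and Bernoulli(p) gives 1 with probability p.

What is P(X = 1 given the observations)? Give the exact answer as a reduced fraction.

P(X = 1 | obs) = 2/5

Enumerate traces; 2 have nonzero weight after conditioning:
  (Z=1, Y=0, X=2, W=0) weight 4/135
  (Z=1, Y=1, X=1, W=0) weight 8/405
Group by X:
  weight(X=1) = 8/405
  weight(X=2) = 4/135
Total weight = 8/405 + 4/135 = 4/81
P(X=1 | obs) = 8/405 / 4/81 = 2/5
P(X=2 | obs) = 4/135 / 4/81 = 3/5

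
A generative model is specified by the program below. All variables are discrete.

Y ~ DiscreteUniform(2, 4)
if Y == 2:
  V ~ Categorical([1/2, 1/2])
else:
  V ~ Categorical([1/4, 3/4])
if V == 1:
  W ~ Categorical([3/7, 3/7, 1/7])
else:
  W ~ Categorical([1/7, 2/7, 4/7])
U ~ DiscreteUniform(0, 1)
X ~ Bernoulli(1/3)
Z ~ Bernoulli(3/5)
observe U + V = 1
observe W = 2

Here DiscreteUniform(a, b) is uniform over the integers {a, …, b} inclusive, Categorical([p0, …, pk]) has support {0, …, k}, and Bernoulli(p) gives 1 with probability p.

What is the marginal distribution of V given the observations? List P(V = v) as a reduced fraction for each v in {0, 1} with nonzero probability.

P(V=0) = 2/3, P(V=1) = 1/3

Enumerate traces; 24 have nonzero weight after conditioning:
  (Y=2, V=0, W=2, U=1, X=0, Z=0) weight 4/315
  (Y=2, V=0, W=2, U=1, X=0, Z=1) weight 2/105
  (Y=2, V=0, W=2, U=1, X=1, Z=0) weight 2/315
  (Y=2, V=0, W=2, U=1, X=1, Z=1) weight 1/105
  (Y=2, V=1, W=2, U=0, X=0, Z=0) weight 1/315
  (Y=2, V=1, W=2, U=0, X=0, Z=1) weight 1/210
  (Y=2, V=1, W=2, U=0, X=1, Z=0) weight 1/630
  (Y=2, V=1, W=2, U=0, X=1, Z=1) weight 1/420
  … 16 more
Group by V:
  weight(V=0) = 2/21
  weight(V=1) = 1/21
Total weight = 2/21 + 1/21 = 1/7
P(V=0 | obs) = 2/21 / 1/7 = 2/3
P(V=1 | obs) = 1/21 / 1/7 = 1/3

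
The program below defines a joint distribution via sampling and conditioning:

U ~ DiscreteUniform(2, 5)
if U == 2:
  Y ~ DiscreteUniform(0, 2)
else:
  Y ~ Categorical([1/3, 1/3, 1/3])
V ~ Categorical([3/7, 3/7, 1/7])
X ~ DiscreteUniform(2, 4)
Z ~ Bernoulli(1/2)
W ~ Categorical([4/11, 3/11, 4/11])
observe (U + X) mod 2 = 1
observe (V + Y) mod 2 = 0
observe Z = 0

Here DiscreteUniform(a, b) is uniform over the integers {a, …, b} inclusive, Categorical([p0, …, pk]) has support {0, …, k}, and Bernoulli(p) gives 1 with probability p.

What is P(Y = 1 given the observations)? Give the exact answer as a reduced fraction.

P(Y = 1 | obs) = 3/11

Enumerate traces; 90 have nonzero weight after conditioning:
  (U=2, Y=0, V=0, X=3, Z=0, W=0) weight 1/462
  (U=2, Y=0, V=0, X=3, Z=0, W=1) weight 1/616
  (U=2, Y=0, V=0, X=3, Z=0, W=2) weight 1/462
  (U=2, Y=0, V=2, X=3, Z=0, W=0) weight 1/1386
  (U=2, Y=0, V=2, X=3, Z=0, W=1) weight 1/1848
  (U=2, Y=0, V=2, X=3, Z=0, W=2) weight 1/1386
  (U=2, Y=1, V=1, X=3, Z=0, W=0) weight 1/462
  (U=2, Y=1, V=1, X=3, Z=0, W=1) weight 1/616
  (U=2, Y=2, V=0, X=3, Z=0, W=0) weight 1/462
  … 81 more
Group by Y:
  weight(Y=0) = 1/21
  weight(Y=1) = 1/28
  weight(Y=2) = 1/21
Total weight = 1/21 + 1/28 + 1/21 = 11/84
P(Y=0 | obs) = 1/21 / 11/84 = 4/11
P(Y=1 | obs) = 1/28 / 11/84 = 3/11
P(Y=2 | obs) = 1/21 / 11/84 = 4/11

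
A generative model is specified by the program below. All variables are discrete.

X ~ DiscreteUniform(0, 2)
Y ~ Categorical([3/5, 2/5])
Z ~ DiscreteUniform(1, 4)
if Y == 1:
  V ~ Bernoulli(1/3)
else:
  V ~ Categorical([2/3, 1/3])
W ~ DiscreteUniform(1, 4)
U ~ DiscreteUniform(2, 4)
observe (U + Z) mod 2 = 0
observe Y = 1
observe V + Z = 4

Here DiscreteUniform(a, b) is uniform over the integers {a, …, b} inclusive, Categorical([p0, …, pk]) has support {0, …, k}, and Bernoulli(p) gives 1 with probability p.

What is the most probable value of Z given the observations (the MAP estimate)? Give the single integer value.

Enumerate traces; 36 have nonzero weight after conditioning:
  (X=0, Y=1, Z=3, V=1, W=1, U=3) weight 1/1080
  (X=0, Y=1, Z=3, V=1, W=2, U=3) weight 1/1080
  (X=0, Y=1, Z=3, V=1, W=3, U=3) weight 1/1080
  (X=0, Y=1, Z=3, V=1, W=4, U=3) weight 1/1080
  (X=0, Y=1, Z=4, V=0, W=1, U=2) weight 1/540
  (X=0, Y=1, Z=4, V=0, W=1, U=4) weight 1/540
  (X=0, Y=1, Z=4, V=0, W=2, U=2) weight 1/540
  (X=0, Y=1, Z=4, V=0, W=2, U=4) weight 1/540
  … 28 more
Group by Z:
  weight(Z=3) = 1/90
  weight(Z=4) = 2/45
Total weight = 1/90 + 2/45 = 1/18
P(Z=3 | obs) = 1/90 / 1/18 = 1/5
P(Z=4 | obs) = 2/45 / 1/18 = 4/5
argmax = 4

argmax_v P(Z = v | obs) = 4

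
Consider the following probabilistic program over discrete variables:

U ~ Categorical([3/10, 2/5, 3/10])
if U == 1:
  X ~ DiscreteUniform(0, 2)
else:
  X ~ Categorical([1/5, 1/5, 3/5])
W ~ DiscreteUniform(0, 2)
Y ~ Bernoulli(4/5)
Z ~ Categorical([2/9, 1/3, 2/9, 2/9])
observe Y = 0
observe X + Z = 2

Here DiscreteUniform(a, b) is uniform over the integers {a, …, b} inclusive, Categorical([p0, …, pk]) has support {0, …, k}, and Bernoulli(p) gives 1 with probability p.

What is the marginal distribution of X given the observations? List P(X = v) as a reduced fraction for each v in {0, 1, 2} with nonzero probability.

P(X=0) = 38/169, P(X=1) = 57/169, P(X=2) = 74/169

Enumerate traces; 27 have nonzero weight after conditioning:
  (U=0, X=0, W=0, Y=0, Z=2) weight 1/1125
  (U=0, X=0, W=1, Y=0, Z=2) weight 1/1125
  (U=0, X=0, W=2, Y=0, Z=2) weight 1/1125
  (U=0, X=1, W=0, Y=0, Z=1) weight 1/750
  (U=0, X=1, W=1, Y=0, Z=1) weight 1/750
  (U=0, X=1, W=2, Y=0, Z=1) weight 1/750
  (U=0, X=2, W=0, Y=0, Z=0) weight 1/375
  (U=0, X=2, W=1, Y=0, Z=0) weight 1/375
  … 19 more
Group by X:
  weight(X=0) = 38/3375
  weight(X=1) = 19/1125
  weight(X=2) = 74/3375
Total weight = 38/3375 + 19/1125 + 74/3375 = 169/3375
P(X=0 | obs) = 38/3375 / 169/3375 = 38/169
P(X=1 | obs) = 19/1125 / 169/3375 = 57/169
P(X=2 | obs) = 74/3375 / 169/3375 = 74/169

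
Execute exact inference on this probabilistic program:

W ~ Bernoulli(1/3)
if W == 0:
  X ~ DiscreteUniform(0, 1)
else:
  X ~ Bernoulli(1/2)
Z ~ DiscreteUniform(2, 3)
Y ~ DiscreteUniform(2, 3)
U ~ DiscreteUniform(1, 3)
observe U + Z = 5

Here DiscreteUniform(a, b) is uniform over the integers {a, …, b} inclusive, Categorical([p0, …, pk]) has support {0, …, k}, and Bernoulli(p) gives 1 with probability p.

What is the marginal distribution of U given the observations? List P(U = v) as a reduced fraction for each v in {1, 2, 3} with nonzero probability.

Enumerate traces; 16 have nonzero weight after conditioning:
  (W=0, X=0, Z=2, Y=2, U=3) weight 1/36
  (W=0, X=0, Z=2, Y=3, U=3) weight 1/36
  (W=0, X=0, Z=3, Y=2, U=2) weight 1/36
  (W=0, X=0, Z=3, Y=3, U=2) weight 1/36
  (W=0, X=1, Z=2, Y=2, U=3) weight 1/36
  (W=0, X=1, Z=2, Y=3, U=3) weight 1/36
  (W=0, X=1, Z=3, Y=2, U=2) weight 1/36
  (W=0, X=1, Z=3, Y=3, U=2) weight 1/36
  … 8 more
Group by U:
  weight(U=2) = 1/6
  weight(U=3) = 1/6
Total weight = 1/6 + 1/6 = 1/3
P(U=2 | obs) = 1/6 / 1/3 = 1/2
P(U=3 | obs) = 1/6 / 1/3 = 1/2

P(U=2) = 1/2, P(U=3) = 1/2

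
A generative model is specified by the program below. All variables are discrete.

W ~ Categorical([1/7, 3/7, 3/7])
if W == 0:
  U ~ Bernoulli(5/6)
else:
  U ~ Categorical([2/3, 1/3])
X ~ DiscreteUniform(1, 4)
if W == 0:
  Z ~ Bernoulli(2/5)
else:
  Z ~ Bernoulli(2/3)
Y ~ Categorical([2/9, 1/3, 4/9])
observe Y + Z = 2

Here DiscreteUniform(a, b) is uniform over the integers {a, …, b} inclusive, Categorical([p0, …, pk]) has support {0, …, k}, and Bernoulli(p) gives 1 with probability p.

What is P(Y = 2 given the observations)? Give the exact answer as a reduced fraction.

Enumerate traces; 48 have nonzero weight after conditioning:
  (W=0, U=0, X=1, Z=0, Y=2) weight 1/630
  (W=0, U=0, X=1, Z=1, Y=1) weight 1/1260
  (W=0, U=0, X=2, Z=0, Y=2) weight 1/630
  (W=0, U=0, X=2, Z=1, Y=1) weight 1/1260
  (W=0, U=0, X=3, Z=0, Y=2) weight 1/630
  (W=0, U=0, X=3, Z=1, Y=1) weight 1/1260
  (W=0, U=0, X=4, Z=0, Y=2) weight 1/630
  (W=0, U=0, X=4, Z=1, Y=1) weight 1/1260
  … 40 more
Group by Y:
  weight(Y=1) = 22/105
  weight(Y=2) = 52/315
Total weight = 22/105 + 52/315 = 118/315
P(Y=1 | obs) = 22/105 / 118/315 = 33/59
P(Y=2 | obs) = 52/315 / 118/315 = 26/59

P(Y = 2 | obs) = 26/59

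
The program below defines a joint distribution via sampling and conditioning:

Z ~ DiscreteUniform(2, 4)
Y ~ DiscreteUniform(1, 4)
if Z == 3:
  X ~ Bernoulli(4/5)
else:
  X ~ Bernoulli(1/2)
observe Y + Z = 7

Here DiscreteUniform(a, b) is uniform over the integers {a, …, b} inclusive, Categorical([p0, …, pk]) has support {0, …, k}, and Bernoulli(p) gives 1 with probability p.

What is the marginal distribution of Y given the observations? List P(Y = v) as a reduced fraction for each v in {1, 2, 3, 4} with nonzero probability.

Enumerate traces; 4 have nonzero weight after conditioning:
  (Z=3, Y=4, X=0) weight 1/60
  (Z=3, Y=4, X=1) weight 1/15
  (Z=4, Y=3, X=0) weight 1/24
  (Z=4, Y=3, X=1) weight 1/24
Group by Y:
  weight(Y=3) = 1/12
  weight(Y=4) = 1/12
Total weight = 1/12 + 1/12 = 1/6
P(Y=3 | obs) = 1/12 / 1/6 = 1/2
P(Y=4 | obs) = 1/12 / 1/6 = 1/2

P(Y=3) = 1/2, P(Y=4) = 1/2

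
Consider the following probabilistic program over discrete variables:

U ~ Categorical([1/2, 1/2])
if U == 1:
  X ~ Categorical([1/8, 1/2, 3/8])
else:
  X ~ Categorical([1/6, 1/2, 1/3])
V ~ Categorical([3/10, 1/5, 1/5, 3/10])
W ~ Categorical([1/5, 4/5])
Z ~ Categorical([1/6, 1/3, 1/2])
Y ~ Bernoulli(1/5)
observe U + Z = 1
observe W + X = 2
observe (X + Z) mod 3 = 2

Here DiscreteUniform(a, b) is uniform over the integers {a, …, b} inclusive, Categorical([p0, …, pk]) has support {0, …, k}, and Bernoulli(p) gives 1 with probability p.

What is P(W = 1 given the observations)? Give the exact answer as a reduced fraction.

P(W = 1 | obs) = 32/35

Enumerate traces; 16 have nonzero weight after conditioning:
  (U=0, X=1, V=0, W=1, Z=1, Y=0) weight 2/125
  (U=0, X=1, V=0, W=1, Z=1, Y=1) weight 1/250
  (U=0, X=1, V=1, W=1, Z=1, Y=0) weight 4/375
  (U=0, X=1, V=1, W=1, Z=1, Y=1) weight 1/375
  (U=0, X=1, V=2, W=1, Z=1, Y=0) weight 4/375
  (U=0, X=1, V=2, W=1, Z=1, Y=1) weight 1/375
  (U=0, X=1, V=3, W=1, Z=1, Y=0) weight 2/125
  (U=0, X=1, V=3, W=1, Z=1, Y=1) weight 1/250
  (U=1, X=2, V=0, W=0, Z=0, Y=0) weight 3/2000
  … 7 more
Group by W:
  weight(W=0) = 1/160
  weight(W=1) = 1/15
Total weight = 1/160 + 1/15 = 7/96
P(W=0 | obs) = 1/160 / 7/96 = 3/35
P(W=1 | obs) = 1/15 / 7/96 = 32/35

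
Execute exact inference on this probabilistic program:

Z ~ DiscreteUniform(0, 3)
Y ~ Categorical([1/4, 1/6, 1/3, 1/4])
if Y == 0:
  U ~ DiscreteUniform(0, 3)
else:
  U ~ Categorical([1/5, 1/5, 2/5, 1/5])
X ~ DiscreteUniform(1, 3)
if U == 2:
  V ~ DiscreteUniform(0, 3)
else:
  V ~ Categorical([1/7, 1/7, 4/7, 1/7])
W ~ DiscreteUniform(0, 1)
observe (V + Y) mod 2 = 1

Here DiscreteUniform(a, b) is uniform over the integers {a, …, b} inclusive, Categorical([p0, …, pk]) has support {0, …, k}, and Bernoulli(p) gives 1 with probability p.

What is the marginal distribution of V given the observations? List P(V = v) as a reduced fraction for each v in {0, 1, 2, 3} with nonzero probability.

P(V=0) = 260/1581, P(V=1) = 701/3162, P(V=2) = 20/51, P(V=3) = 701/3162

Enumerate traces; 768 have nonzero weight after conditioning:
  (Z=0, Y=0, U=0, X=1, V=1, W=0) weight 1/2688
  (Z=0, Y=0, U=0, X=1, V=1, W=1) weight 1/2688
  (Z=0, Y=0, U=0, X=1, V=3, W=0) weight 1/2688
  (Z=0, Y=0, U=0, X=1, V=3, W=1) weight 1/2688
  (Z=0, Y=0, U=0, X=2, V=1, W=0) weight 1/2688
  (Z=0, Y=0, U=0, X=2, V=1, W=1) weight 1/2688
  (Z=0, Y=0, U=0, X=2, V=3, W=0) weight 1/2688
  (Z=0, Y=0, U=0, X=2, V=3, W=1) weight 1/2688
  (Z=0, Y=1, U=0, X=1, V=0, W=0) weight 1/5040
  (Z=0, Y=1, U=0, X=1, V=2, W=0) weight 1/1260
  … 758 more
Group by V:
  weight(V=0) = 13/168
  weight(V=1) = 701/6720
  weight(V=2) = 31/168
  weight(V=3) = 701/6720
Total weight = 13/168 + 701/6720 + 31/168 + 701/6720 = 527/1120
P(V=0 | obs) = 13/168 / 527/1120 = 260/1581
P(V=1 | obs) = 701/6720 / 527/1120 = 701/3162
P(V=2 | obs) = 31/168 / 527/1120 = 20/51
P(V=3 | obs) = 701/6720 / 527/1120 = 701/3162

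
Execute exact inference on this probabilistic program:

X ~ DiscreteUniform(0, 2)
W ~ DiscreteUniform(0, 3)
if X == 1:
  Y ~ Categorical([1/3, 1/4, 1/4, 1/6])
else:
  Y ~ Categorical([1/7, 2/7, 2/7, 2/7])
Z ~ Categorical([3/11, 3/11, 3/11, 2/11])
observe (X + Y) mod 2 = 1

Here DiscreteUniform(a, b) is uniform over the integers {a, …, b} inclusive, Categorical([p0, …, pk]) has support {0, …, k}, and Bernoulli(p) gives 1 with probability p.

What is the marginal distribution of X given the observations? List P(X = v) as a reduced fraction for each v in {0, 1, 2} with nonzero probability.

P(X=0) = 48/145, P(X=1) = 49/145, P(X=2) = 48/145

Enumerate traces; 96 have nonzero weight after conditioning:
  (X=0, W=0, Y=1, Z=0) weight 1/154
  (X=0, W=0, Y=1, Z=1) weight 1/154
  (X=0, W=0, Y=1, Z=2) weight 1/154
  (X=0, W=0, Y=1, Z=3) weight 1/231
  (X=0, W=0, Y=3, Z=0) weight 1/154
  (X=0, W=0, Y=3, Z=1) weight 1/154
  (X=0, W=0, Y=3, Z=2) weight 1/154
  (X=0, W=0, Y=3, Z=3) weight 1/231
  (X=1, W=0, Y=0, Z=0) weight 1/132
  (X=2, W=0, Y=1, Z=0) weight 1/154
  … 86 more
Group by X:
  weight(X=0) = 4/21
  weight(X=1) = 7/36
  weight(X=2) = 4/21
Total weight = 4/21 + 7/36 + 4/21 = 145/252
P(X=0 | obs) = 4/21 / 145/252 = 48/145
P(X=1 | obs) = 7/36 / 145/252 = 49/145
P(X=2 | obs) = 4/21 / 145/252 = 48/145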